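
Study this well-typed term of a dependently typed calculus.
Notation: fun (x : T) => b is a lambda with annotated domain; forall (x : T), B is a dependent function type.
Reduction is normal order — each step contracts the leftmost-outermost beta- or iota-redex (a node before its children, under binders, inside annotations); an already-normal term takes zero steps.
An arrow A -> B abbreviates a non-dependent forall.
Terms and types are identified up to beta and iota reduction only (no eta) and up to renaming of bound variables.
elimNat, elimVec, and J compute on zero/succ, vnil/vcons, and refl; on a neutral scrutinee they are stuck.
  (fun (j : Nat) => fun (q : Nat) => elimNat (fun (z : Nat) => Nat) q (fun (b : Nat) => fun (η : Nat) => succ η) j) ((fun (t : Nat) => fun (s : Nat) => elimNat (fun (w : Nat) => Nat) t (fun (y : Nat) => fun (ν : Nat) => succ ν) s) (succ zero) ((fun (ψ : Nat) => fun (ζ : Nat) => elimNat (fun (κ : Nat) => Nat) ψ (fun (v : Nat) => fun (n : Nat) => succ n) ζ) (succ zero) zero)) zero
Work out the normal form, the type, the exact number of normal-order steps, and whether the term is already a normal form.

reduced normal form:
  succ (succ zero)
type:
  Nat
reduction steps (normal order): 18
started in normal form: no
first redex: a beta-redex


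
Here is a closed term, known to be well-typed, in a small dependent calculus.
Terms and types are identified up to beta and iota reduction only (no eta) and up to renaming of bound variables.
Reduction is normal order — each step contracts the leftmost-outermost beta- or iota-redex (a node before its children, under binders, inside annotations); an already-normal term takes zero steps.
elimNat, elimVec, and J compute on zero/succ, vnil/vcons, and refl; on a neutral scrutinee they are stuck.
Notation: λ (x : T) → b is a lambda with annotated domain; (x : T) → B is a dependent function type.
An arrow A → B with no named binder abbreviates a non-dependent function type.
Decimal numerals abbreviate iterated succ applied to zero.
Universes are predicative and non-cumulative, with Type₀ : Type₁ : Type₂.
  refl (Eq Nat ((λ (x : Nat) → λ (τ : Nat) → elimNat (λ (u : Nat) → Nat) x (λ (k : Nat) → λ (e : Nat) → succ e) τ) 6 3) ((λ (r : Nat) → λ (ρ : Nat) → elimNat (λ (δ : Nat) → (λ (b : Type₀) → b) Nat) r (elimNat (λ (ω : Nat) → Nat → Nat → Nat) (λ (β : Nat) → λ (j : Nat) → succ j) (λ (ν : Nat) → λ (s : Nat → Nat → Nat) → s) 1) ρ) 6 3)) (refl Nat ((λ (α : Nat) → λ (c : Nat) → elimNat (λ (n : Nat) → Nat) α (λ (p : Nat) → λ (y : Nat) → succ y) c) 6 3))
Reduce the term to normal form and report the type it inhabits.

resulting normal form:
  refl (Eq Nat 9 9) (refl Nat 9)
type:
  Eq (Eq Nat 9 9) (refl Nat 9) (refl Nat 9)
observation: the leftmost-outermost redex is a beta-redex, and normalization takes 48 steps.


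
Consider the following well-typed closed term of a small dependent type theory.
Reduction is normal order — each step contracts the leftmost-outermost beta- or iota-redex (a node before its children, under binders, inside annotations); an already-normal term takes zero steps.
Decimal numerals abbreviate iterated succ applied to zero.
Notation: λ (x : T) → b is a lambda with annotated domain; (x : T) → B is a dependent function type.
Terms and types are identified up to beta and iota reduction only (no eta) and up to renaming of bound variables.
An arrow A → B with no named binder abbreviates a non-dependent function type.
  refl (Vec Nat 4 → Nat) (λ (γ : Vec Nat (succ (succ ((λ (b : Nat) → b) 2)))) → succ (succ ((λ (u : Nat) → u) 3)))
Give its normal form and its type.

resulting normal form:
  refl (Vec Nat 4 → Nat) (λ (γ : Vec Nat 4) → 5)
the term's type:
  Eq (Vec Nat 4 → Nat) (λ (γ : Vec Nat 4) → 5) (λ (b : Vec Nat 4) → 5)
observation: 2 normal-order steps separate the term from its normal form.


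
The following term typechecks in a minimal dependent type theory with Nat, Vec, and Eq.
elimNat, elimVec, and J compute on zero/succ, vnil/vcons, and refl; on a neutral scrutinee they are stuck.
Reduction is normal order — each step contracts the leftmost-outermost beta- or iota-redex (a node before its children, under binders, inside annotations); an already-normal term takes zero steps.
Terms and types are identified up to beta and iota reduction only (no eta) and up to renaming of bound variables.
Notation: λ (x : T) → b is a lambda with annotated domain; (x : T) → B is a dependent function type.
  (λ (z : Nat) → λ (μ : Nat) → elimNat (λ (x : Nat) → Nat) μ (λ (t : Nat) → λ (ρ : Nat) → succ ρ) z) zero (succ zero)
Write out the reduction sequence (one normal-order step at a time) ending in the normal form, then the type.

reduction (normal order):
  (λ (z : Nat) → λ (μ : Nat) → elimNat (λ (x : Nat) → Nat) μ (λ (t : Nat) → λ (ρ : Nat) → succ ρ) z) zero (succ zero)
  ~> (λ (z : Nat) → elimNat (λ (μ : Nat) → Nat) z (λ (x : Nat) → λ (t : Nat) → succ t) zero) (succ zero)
  ~> elimNat (λ (z : Nat) → Nat) (succ zero) (λ (μ : Nat) → λ (x : Nat) → succ x) zero
  ~> succ zero
type:
  Nat


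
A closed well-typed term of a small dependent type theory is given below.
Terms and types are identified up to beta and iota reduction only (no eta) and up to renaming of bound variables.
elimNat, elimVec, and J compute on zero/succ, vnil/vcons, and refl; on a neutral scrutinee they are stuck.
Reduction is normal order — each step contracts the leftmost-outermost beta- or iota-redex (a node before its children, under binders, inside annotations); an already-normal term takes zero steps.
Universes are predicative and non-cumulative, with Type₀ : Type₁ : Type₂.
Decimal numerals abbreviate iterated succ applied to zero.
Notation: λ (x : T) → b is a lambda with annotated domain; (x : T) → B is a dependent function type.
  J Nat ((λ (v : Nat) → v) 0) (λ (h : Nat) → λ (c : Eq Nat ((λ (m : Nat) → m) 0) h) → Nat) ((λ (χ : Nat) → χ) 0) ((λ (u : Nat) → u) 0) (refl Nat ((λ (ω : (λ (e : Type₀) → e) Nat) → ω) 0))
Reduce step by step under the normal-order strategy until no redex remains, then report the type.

normal-order reduction sequence:
  J Nat ((λ (v : Nat) → v) 0) (λ (h : Nat) → λ (c : Eq Nat ((λ (m : Nat) → m) 0) h) → Nat) ((λ (χ : Nat) → χ) 0) ((λ (u : Nat) → u) 0) (refl Nat ((λ (ω : (λ (e : Type₀) → e) Nat) → ω) 0))
  ~> (λ (v : Nat) → v) 0
  ~> 0
type:
  Nat


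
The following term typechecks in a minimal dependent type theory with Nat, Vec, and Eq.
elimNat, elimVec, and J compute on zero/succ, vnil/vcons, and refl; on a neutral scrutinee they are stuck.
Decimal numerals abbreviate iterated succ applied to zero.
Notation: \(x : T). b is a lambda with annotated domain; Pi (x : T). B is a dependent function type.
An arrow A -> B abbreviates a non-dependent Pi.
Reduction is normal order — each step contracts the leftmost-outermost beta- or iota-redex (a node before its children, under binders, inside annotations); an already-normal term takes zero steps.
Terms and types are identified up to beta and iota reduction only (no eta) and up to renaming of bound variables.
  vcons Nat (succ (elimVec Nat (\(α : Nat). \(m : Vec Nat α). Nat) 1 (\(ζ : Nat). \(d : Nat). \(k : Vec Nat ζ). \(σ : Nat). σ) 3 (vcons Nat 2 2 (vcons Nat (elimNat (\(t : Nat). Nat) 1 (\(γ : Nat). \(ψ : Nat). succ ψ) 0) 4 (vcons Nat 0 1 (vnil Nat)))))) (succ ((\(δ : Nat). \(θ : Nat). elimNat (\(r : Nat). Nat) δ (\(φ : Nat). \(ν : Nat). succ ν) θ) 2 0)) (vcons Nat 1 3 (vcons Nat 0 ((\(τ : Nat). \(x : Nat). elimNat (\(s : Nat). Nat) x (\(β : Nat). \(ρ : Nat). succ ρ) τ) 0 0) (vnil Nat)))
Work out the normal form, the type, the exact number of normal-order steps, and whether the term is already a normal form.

reduced normal form:
  vcons Nat 2 3 (vcons Nat 1 3 (vcons Nat 0 0 (vnil Nat)))
the term's type:
  Vec Nat 3
steps to reach normal form (normal order): 22
started in normal form: no
first contracted redex: an elimVec iota-redex


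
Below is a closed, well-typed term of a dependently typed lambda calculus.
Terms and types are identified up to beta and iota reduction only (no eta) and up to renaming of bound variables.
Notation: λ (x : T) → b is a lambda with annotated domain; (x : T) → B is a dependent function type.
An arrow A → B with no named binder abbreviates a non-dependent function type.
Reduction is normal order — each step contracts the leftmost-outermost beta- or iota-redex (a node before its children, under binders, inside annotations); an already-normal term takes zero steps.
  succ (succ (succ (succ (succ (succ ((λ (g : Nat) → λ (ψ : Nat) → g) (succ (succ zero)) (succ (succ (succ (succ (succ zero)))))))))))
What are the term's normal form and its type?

resulting normal form:
  succ (succ (succ (succ (succ (succ (succ (succ zero)))))))
the term's type:
  Nat
observation: the term reaches its normal form after 2 normal-order steps.


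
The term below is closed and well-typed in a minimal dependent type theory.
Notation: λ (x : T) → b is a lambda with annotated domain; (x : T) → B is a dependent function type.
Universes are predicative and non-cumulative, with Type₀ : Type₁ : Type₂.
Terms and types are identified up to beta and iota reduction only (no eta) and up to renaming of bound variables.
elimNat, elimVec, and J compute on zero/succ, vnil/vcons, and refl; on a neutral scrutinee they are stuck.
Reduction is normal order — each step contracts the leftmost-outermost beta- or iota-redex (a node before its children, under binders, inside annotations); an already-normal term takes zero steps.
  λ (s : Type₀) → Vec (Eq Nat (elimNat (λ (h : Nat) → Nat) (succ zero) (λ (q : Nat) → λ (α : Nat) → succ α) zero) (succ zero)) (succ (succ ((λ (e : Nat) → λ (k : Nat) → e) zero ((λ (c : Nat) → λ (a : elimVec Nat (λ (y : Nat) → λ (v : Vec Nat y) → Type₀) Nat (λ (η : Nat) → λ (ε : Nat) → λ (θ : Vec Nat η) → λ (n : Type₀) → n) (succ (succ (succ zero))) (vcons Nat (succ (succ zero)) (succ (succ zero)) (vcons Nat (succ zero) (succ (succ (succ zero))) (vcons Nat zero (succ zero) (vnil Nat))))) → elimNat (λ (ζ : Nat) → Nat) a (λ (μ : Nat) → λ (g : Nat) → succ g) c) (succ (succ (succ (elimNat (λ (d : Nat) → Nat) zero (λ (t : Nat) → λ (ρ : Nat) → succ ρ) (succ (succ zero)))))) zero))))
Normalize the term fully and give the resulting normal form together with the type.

resulting normal form:
  λ (s : Type₀) → Vec (Eq Nat (succ zero) (succ zero)) (succ (succ zero))
inferred type:
  (s : Type₀) → Type₀
observation: 3 normal-order steps separate the term from its normal form.


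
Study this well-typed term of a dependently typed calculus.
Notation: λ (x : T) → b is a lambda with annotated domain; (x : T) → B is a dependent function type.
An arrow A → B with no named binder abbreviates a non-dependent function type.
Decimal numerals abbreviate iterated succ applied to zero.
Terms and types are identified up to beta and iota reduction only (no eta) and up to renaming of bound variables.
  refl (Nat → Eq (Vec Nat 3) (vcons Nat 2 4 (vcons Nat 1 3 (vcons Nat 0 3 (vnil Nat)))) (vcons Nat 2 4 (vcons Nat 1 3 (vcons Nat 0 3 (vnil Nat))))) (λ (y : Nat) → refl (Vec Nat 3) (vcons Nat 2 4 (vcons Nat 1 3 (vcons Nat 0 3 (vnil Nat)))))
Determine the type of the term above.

type:
  Eq (Nat → Eq (Vec Nat 3) (vcons Nat 2 4 (vcons Nat 1 3 (vcons Nat 0 3 (vnil Nat)))) (vcons Nat 2 4 (vcons Nat 1 3 (vcons Nat 0 3 (vnil Nat))))) (λ (y : Nat) → refl (Vec Nat 3) (vcons Nat 2 4 (vcons Nat 1 3 (vcons Nat 0 3 (vnil Nat))))) (λ (x : Nat) → refl (Vec Nat 3) (vcons Nat 2 4 (vcons Nat 1 3 (vcons Nat 0 3 (vnil Nat)))))


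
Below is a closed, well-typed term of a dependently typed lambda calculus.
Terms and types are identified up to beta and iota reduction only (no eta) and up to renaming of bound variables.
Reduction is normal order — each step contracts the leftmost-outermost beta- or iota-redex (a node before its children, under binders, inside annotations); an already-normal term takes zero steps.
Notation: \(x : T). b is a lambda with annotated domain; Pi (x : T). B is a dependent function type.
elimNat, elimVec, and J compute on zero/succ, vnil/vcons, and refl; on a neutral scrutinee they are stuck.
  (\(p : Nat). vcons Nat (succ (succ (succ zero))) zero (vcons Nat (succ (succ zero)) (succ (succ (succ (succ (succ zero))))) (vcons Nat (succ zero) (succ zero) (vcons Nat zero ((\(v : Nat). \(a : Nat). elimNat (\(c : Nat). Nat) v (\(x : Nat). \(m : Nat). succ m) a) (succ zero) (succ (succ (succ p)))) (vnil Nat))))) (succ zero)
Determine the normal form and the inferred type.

resulting normal form:
  vcons Nat (succ (succ (succ zero))) zero (vcons Nat (succ (succ zero)) (succ (succ (succ (succ (succ zero))))) (vcons Nat (succ zero) (succ zero) (vcons Nat zero (succ (succ (succ (succ (succ zero))))) (vnil Nat))))
type:
  Vec Nat (succ (succ (succ (succ zero))))
observation: 16 normal-order steps separate the term from its normal form.


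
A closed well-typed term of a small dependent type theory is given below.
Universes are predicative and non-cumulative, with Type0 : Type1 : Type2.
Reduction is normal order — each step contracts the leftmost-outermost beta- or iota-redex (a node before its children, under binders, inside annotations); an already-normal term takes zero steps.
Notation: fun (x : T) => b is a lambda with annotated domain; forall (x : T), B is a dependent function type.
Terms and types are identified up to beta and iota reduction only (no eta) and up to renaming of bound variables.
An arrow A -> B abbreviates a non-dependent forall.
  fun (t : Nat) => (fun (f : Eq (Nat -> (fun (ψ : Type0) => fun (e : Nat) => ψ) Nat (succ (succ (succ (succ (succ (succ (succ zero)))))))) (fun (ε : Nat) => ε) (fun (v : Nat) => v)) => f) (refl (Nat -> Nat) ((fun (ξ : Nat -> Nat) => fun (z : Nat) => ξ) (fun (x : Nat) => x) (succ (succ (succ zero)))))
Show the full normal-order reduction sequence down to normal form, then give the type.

reduction (normal order):
  fun (t : Nat) => (fun (f : Eq (Nat -> (fun (ψ : Type0) => fun (e : Nat) => ψ) Nat (succ (succ (succ (succ (succ (succ (succ zero)))))))) (fun (ε : Nat) => ε) (fun (v : Nat) => v)) => f) (refl (Nat -> Nat) ((fun (ξ : Nat -> Nat) => fun (z : Nat) => ξ) (fun (x : Nat) => x) (succ (succ (succ zero)))))
  ~> fun (t : Nat) => refl (Nat -> Nat) ((fun (f : Nat -> Nat) => fun (ψ : Nat) => f) (fun (e : Nat) => e) (succ (succ (succ zero))))
  ~> fun (t : Nat) => refl (Nat -> Nat) ((fun (f : Nat) => fun (ψ : Nat) => ψ) (succ (succ (succ zero))))
  ~> fun (t : Nat) => refl (Nat -> Nat) (fun (f : Nat) => f)
type:
  Nat -> Eq (Nat -> Nat) (fun (t : Nat) => t) (fun (f : Nat) => f)


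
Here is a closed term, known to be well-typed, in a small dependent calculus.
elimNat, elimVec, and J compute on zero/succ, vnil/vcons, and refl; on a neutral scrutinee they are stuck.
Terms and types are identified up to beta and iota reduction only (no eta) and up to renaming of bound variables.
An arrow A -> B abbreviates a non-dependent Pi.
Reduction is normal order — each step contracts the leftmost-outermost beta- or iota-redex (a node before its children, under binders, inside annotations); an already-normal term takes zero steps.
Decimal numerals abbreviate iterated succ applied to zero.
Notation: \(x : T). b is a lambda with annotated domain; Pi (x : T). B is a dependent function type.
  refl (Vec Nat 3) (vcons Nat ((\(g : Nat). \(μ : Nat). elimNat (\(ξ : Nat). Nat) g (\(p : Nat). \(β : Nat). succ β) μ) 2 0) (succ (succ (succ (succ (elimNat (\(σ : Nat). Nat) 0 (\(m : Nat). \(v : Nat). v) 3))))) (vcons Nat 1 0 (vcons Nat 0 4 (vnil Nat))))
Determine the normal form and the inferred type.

reduced normal form:
  refl (Vec Nat 3) (vcons Nat 2 4 (vcons Nat 1 0 (vcons Nat 0 4 (vnil Nat))))
type:
  Eq (Vec Nat 3) (vcons Nat 2 4 (vcons Nat 1 0 (vcons Nat 0 4 (vnil Nat)))) (vcons Nat 2 4 (vcons Nat 1 0 (vcons Nat 0 4 (vnil Nat))))


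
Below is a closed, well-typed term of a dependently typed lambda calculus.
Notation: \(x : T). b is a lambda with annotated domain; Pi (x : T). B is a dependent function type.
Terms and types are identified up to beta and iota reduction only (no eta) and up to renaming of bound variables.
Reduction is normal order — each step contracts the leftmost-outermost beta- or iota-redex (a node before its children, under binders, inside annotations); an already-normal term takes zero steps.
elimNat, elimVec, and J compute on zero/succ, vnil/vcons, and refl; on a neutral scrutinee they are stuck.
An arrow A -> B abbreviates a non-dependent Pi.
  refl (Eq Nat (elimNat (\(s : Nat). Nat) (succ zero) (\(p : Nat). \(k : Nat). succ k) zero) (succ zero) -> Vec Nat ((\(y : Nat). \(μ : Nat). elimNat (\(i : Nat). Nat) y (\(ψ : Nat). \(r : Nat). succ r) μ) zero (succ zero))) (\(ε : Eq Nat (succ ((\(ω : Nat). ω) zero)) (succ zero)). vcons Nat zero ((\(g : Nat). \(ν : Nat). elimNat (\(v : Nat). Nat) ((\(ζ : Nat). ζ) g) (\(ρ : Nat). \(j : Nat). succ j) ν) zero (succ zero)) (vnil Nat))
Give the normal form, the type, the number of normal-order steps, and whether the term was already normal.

normal form:
  refl (Eq Nat (succ zero) (succ zero) -> Vec Nat (succ zero)) (\(s : Eq Nat (succ zero) (succ zero)). vcons Nat zero (succ zero) (vnil Nat))
the term's type:
  Eq (Eq Nat (succ zero) (succ zero) -> Vec Nat (succ zero)) (\(s : Eq Nat (succ zero) (succ zero)). vcons Nat zero (succ zero) (vnil Nat)) (\(p : Eq Nat (succ zero) (succ zero)). vcons Nat zero (succ zero) (vnil Nat))
reduction steps (normal order): 15
started in normal form: no
first redex: an elimNat iota-redex


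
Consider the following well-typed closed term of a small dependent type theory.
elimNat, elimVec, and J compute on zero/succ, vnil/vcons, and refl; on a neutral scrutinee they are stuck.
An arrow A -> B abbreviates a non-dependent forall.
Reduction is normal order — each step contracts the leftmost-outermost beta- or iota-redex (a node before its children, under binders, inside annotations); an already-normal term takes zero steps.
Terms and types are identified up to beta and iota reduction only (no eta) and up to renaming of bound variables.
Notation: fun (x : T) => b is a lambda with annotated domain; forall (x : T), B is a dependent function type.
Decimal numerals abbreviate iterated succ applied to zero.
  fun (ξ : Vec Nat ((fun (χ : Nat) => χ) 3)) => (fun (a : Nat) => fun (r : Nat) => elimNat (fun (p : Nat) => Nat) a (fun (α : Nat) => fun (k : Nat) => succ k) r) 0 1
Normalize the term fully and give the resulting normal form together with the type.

resulting normal form:
  fun (ξ : Vec Nat 3) => 1
inferred type:
  Vec Nat 3 -> Nat


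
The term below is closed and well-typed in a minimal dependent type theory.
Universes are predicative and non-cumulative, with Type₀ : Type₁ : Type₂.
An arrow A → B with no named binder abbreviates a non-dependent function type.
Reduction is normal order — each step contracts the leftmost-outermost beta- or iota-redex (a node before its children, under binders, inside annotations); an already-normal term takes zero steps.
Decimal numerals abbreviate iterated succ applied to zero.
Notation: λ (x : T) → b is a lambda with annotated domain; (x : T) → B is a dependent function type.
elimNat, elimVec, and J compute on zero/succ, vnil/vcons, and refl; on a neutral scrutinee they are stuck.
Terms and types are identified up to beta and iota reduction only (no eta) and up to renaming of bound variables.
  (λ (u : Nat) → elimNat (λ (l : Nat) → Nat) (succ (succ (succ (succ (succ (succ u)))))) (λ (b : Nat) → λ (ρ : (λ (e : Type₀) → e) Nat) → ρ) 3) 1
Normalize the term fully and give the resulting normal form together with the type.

normal form:
  7
type:
  Nat
observation: normalization takes exactly 11 steps under the normal-order strategy.


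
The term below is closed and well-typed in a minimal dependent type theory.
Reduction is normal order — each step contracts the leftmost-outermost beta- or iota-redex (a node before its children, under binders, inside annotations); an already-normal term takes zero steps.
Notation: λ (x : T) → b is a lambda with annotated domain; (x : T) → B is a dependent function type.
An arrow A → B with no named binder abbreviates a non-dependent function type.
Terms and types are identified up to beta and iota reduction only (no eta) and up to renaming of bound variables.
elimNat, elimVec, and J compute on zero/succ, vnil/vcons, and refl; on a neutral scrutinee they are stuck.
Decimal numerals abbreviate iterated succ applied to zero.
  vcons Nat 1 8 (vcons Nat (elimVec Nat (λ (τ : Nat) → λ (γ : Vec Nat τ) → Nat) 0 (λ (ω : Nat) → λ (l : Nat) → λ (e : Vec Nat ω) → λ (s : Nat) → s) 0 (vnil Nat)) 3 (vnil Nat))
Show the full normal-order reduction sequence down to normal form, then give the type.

normal-order reduction sequence:
  vcons Nat 1 8 (vcons Nat (elimVec Nat (λ (τ : Nat) → λ (γ : Vec Nat τ) → Nat) 0 (λ (ω : Nat) → λ (l : Nat) → λ (e : Vec Nat ω) → λ (s : Nat) → s) 0 (vnil Nat)) 3 (vnil Nat))
  ~> vcons Nat 1 8 (vcons Nat 0 3 (vnil Nat))
type:
  Vec Nat 2


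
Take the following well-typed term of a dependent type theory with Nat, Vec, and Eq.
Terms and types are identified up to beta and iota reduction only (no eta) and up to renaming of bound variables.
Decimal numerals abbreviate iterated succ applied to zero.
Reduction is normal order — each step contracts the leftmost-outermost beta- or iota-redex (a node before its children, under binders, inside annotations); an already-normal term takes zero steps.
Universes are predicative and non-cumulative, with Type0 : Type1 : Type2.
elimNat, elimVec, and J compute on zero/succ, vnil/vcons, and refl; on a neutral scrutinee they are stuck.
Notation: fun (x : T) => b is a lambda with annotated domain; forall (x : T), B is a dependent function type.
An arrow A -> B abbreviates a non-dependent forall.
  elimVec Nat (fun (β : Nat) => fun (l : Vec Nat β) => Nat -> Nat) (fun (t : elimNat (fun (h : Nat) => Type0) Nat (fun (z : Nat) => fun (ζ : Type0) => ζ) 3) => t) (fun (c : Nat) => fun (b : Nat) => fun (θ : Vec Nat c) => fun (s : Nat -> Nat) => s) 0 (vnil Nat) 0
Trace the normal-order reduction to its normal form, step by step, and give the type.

reduction (normal order):
  elimVec Nat (fun (β : Nat) => fun (l : Vec Nat β) => Nat -> Nat) (fun (t : elimNat (fun (h : Nat) => Type0) Nat (fun (z : Nat) => fun (ζ : Type0) => ζ) 3) => t) (fun (c : Nat) => fun (b : Nat) => fun (θ : Vec Nat c) => fun (s : Nat -> Nat) => s) 0 (vnil Nat) 0
  ~> (fun (β : elimNat (fun (l : Nat) => Type0) Nat (fun (t : Nat) => fun (h : Type0) => h) 3) => β) 0
  ~> 0
type:
  Nat


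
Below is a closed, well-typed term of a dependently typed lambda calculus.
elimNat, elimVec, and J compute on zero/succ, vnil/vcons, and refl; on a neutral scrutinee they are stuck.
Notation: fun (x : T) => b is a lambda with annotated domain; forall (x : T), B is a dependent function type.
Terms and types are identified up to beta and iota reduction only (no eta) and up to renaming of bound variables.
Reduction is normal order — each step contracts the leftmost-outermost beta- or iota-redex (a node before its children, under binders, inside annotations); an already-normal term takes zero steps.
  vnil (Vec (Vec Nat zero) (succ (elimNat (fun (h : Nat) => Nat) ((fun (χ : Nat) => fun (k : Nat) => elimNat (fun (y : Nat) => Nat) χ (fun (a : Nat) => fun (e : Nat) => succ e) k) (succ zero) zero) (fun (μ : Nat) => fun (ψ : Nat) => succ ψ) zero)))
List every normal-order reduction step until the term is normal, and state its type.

normal-order reduction sequence:
  vnil (Vec (Vec Nat zero) (succ (elimNat (fun (h : Nat) => Nat) ((fun (χ : Nat) => fun (k : Nat) => elimNat (fun (y : Nat) => Nat) χ (fun (a : Nat) => fun (e : Nat) => succ e) k) (succ zero) zero) (fun (μ : Nat) => fun (ψ : Nat) => succ ψ) zero)))
  ~> vnil (Vec (Vec Nat zero) (succ ((fun (h : Nat) => fun (χ : Nat) => elimNat (fun (k : Nat) => Nat) h (fun (y : Nat) => fun (a : Nat) => succ a) χ) (succ zero) zero)))
  ~> vnil (Vec (Vec Nat zero) (succ ((fun (h : Nat) => elimNat (fun (χ : Nat) => Nat) (succ zero) (fun (k : Nat) => fun (y : Nat) => succ y) h) zero)))
  ~> vnil (Vec (Vec Nat zero) (succ (elimNat (fun (h : Nat) => Nat) (succ zero) (fun (χ : Nat) => fun (k : Nat) => succ k) zero)))
  ~> vnil (Vec (Vec Nat zero) (succ (succ zero)))
inferred type:
  Vec (Vec (Vec Nat zero) (succ (succ zero))) zero


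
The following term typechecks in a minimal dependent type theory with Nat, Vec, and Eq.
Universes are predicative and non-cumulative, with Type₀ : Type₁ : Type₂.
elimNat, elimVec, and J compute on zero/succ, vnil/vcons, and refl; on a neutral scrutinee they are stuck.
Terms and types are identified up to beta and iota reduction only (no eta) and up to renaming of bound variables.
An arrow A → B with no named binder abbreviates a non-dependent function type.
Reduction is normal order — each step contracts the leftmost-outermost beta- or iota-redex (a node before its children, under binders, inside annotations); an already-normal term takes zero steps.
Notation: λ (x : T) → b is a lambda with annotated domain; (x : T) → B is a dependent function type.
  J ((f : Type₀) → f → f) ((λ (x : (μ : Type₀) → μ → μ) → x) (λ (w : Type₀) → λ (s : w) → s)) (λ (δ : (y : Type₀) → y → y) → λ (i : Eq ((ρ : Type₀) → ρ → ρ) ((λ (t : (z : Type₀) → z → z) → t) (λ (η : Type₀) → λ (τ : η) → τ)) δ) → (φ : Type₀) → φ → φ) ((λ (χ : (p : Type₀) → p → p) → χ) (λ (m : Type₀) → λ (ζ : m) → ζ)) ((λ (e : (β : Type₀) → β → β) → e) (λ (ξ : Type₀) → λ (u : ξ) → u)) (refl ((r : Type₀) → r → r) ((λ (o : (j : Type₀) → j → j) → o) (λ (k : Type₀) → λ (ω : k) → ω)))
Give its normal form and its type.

resulting normal form:
  λ (f : Type₀) → λ (x : f) → x
inferred type:
  (f : Type₀) → f → f
observation: reduction starts at a J iota-redex, and 2 normal-order steps reach the normal form.


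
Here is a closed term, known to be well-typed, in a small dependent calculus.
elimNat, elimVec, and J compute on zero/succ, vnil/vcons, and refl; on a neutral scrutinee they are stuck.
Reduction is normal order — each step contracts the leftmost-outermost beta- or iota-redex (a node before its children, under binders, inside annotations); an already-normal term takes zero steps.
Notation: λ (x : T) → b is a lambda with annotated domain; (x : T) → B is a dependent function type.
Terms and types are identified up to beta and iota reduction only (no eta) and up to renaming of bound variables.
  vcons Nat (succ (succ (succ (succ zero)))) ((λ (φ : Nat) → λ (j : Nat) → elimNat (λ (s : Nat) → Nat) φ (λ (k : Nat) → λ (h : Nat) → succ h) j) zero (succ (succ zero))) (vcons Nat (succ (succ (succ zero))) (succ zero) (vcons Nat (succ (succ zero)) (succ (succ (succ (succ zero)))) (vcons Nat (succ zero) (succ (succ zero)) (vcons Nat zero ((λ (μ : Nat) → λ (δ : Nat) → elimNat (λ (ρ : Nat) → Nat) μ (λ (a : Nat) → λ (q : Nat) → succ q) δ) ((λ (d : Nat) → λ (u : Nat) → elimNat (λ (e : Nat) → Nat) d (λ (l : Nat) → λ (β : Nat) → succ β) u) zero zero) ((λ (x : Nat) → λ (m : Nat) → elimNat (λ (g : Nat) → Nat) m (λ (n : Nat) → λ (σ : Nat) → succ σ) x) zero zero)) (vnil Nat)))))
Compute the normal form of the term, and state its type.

reduced normal form:
  vcons Nat (succ (succ (succ (succ zero)))) (succ (succ zero)) (vcons Nat (succ (succ (succ zero))) (succ zero) (vcons Nat (succ (succ zero)) (succ (succ (succ (succ zero)))) (vcons Nat (succ zero) (succ (succ zero)) (vcons Nat zero zero (vnil Nat)))))
type:
  Vec Nat (succ (succ (succ (succ (succ zero)))))


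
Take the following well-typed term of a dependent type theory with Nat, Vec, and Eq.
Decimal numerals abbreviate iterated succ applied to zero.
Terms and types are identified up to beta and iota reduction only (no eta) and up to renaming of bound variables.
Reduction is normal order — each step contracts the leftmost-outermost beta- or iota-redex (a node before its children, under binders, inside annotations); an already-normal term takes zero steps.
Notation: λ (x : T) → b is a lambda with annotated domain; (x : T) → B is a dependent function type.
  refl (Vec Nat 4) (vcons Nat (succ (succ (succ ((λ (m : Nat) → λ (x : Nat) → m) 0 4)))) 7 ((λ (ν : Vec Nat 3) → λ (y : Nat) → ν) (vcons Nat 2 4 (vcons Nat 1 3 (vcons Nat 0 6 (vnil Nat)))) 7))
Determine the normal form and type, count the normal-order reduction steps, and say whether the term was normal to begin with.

reduced normal form:
  refl (Vec Nat 4) (vcons Nat 3 7 (vcons Nat 2 4 (vcons Nat 1 3 (vcons Nat 0 6 (vnil Nat)))))
type:
  Eq (Vec Nat 4) (vcons Nat 3 7 (vcons Nat 2 4 (vcons Nat 1 3 (vcons Nat 0 6 (vnil Nat))))) (vcons Nat 3 7 (vcons Nat 2 4 (vcons Nat 1 3 (vcons Nat 0 6 (vnil Nat)))))
reduction steps (normal order): 4
already normal: no
first redex: a beta-redex


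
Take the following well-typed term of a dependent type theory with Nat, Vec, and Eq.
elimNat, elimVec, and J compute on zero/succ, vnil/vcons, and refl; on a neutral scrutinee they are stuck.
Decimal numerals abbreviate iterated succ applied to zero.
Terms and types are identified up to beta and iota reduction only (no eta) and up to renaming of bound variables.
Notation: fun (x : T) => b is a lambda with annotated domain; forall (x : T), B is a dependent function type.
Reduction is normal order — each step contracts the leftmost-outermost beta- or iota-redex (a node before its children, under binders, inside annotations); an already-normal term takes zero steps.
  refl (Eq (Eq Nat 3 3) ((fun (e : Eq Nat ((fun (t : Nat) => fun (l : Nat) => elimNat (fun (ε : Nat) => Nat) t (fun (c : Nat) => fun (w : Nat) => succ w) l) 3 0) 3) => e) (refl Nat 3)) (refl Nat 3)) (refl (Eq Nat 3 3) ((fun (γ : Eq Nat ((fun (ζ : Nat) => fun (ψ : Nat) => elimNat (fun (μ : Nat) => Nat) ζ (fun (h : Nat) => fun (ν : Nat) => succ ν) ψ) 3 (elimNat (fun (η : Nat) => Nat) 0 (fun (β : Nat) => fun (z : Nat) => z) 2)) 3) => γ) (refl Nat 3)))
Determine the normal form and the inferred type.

normal form:
  refl (Eq (Eq Nat 3 3) (refl Nat 3) (refl Nat 3)) (refl (Eq Nat 3 3) (refl Nat 3))
inferred type:
  Eq (Eq (Eq Nat 3 3) (refl Nat 3) (refl Nat 3)) (refl (Eq Nat 3 3) (refl Nat 3)) (refl (Eq Nat 3 3) (refl Nat 3))


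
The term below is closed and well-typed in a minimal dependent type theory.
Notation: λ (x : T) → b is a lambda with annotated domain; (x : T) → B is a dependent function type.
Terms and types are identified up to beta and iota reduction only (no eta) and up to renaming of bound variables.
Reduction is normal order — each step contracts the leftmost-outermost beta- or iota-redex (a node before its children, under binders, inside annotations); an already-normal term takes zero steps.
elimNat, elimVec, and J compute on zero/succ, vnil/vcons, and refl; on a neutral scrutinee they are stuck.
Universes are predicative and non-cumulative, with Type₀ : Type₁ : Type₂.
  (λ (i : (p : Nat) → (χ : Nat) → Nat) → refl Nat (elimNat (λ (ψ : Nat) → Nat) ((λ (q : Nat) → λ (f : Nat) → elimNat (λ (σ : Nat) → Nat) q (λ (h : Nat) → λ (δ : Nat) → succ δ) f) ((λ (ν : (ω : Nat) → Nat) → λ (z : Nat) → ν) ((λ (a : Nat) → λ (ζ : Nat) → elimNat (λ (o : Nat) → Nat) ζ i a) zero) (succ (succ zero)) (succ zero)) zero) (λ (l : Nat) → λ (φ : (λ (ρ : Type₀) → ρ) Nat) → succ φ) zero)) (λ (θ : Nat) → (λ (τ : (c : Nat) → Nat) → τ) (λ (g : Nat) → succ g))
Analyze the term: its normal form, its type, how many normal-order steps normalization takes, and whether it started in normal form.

reduced normal form:
  refl Nat (succ zero)
type:
  Eq Nat (succ zero) (succ zero)
steps to reach normal form (normal order): 10
term was already normal: no
first contracted redex: a beta-redex


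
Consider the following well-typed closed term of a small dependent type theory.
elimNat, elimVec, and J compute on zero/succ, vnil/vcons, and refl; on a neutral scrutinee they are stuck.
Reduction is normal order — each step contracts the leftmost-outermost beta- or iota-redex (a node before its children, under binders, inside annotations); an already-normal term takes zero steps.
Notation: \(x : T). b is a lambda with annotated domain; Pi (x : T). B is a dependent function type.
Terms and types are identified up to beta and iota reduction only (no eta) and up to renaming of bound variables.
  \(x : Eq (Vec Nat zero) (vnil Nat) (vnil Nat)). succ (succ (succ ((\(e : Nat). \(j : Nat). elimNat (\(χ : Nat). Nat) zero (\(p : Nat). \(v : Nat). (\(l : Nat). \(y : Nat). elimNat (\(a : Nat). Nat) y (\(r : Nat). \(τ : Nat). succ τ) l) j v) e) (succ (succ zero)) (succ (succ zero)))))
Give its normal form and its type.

reduced normal form:
  \(x : Eq (Vec Nat zero) (vnil Nat) (vnil Nat)). succ (succ (succ (succ (succ (succ (succ zero))))))
inferred type:
  Pi (x : Eq (Vec Nat zero) (vnil Nat) (vnil Nat)). Nat


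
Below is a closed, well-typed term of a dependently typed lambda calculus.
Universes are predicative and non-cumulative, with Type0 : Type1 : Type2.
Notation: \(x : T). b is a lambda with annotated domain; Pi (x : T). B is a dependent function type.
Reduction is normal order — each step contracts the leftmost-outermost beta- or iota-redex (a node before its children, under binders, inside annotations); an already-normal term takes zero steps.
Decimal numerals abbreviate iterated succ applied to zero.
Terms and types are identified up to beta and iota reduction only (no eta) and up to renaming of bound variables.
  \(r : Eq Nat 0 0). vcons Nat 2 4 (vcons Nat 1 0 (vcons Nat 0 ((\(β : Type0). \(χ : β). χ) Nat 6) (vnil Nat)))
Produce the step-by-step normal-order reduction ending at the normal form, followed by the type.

normal-order reduction:
  \(r : Eq Nat 0 0). vcons Nat 2 4 (vcons Nat 1 0 (vcons Nat 0 ((\(β : Type0). \(χ : β). χ) Nat 6) (vnil Nat)))
  ~> \(r : Eq Nat 0 0). vcons Nat 2 4 (vcons Nat 1 0 (vcons Nat 0 ((\(β : Nat). β) 6) (vnil Nat)))
  ~> \(r : Eq Nat 0 0). vcons Nat 2 4 (vcons Nat 1 0 (vcons Nat 0 6 (vnil Nat)))
the term's type:
  Pi (r : Eq Nat 0 0). Vec Nat 3


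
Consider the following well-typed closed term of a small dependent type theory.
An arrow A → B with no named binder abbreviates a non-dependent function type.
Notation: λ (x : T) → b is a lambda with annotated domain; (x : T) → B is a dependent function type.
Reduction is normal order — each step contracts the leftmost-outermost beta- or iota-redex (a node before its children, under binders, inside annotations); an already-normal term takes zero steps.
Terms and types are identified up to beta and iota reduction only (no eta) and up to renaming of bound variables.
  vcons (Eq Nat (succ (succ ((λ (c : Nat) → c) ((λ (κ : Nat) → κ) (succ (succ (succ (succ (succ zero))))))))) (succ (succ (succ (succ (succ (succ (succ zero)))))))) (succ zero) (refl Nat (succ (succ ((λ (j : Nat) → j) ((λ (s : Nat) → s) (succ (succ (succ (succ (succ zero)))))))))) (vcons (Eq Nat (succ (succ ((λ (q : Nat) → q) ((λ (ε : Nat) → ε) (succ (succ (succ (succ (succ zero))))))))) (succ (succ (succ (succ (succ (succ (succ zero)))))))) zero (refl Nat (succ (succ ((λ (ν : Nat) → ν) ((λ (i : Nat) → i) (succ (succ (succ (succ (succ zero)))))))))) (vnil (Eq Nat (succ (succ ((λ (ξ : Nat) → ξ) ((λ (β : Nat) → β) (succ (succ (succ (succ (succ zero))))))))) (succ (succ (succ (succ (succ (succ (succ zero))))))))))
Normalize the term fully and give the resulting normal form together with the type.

resulting normal form:
  vcons (Eq Nat (succ (succ (succ (succ (succ (succ (succ zero))))))) (succ (succ (succ (succ (succ (succ (succ zero)))))))) (succ zero) (refl Nat (succ (succ (succ (succ (succ (succ (succ zero)))))))) (vcons (Eq Nat (succ (succ (succ (succ (succ (succ (succ zero))))))) (succ (succ (succ (succ (succ (succ (succ zero)))))))) zero (refl Nat (succ (succ (succ (succ (succ (succ (succ zero)))))))) (vnil (Eq Nat (succ (succ (succ (succ (succ (succ (succ zero))))))) (succ (succ (succ (succ (succ (succ (succ zero))))))))))
type:
  Vec (Eq Nat (succ (succ (succ (succ (succ (succ (succ zero))))))) (succ (succ (succ (succ (succ (succ (succ zero)))))))) (succ (succ zero))
observation: reduction starts at a beta-redex, and 10 normal-order steps reach the normal form.


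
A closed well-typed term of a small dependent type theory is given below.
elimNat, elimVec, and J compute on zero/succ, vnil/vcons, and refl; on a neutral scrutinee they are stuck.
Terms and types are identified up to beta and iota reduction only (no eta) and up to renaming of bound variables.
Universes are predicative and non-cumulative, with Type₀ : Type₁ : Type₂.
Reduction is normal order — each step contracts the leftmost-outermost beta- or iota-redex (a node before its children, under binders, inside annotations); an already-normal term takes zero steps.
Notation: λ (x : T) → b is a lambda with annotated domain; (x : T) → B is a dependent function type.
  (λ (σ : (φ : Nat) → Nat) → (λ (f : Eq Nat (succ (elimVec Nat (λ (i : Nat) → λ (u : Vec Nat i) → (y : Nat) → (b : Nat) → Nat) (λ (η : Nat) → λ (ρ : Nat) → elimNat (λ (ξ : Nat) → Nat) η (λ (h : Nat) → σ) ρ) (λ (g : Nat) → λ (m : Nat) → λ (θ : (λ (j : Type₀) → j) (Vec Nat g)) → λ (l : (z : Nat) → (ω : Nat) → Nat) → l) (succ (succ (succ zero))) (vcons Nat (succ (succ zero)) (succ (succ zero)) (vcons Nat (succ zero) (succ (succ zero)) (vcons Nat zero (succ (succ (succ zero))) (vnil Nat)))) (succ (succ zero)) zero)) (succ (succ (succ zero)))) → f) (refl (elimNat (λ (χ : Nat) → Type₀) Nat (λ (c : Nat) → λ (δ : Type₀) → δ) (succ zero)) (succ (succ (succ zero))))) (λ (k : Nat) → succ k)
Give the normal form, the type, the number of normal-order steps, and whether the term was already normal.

resulting normal form:
  refl Nat (succ (succ (succ zero)))
the term's type:
  Eq Nat (succ (succ (succ zero))) (succ (succ (succ zero)))
steps to reach normal form (normal order): 6
term was already normal: no
first redex: a beta-redex


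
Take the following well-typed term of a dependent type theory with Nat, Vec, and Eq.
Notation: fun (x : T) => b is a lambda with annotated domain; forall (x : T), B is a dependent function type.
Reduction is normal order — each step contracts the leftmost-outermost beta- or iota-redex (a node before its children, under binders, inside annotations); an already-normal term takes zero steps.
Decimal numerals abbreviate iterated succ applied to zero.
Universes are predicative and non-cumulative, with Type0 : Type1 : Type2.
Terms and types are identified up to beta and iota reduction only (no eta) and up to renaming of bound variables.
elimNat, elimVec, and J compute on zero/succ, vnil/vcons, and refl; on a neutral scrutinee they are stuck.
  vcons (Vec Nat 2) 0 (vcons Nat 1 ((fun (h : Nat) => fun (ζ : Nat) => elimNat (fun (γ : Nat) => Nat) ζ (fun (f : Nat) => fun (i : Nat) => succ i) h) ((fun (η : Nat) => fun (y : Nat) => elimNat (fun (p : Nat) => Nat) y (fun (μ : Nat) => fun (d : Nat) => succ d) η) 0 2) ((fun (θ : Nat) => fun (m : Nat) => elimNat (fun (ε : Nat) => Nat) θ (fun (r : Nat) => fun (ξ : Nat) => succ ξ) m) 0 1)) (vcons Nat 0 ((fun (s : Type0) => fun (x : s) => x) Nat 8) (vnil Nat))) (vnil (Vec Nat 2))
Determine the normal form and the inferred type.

reduced normal form:
  vcons (Vec Nat 2) 0 (vcons Nat 1 3 (vcons Nat 0 8 (vnil Nat))) (vnil (Vec Nat 2))
inferred type:
  Vec (Vec Nat 2) 1


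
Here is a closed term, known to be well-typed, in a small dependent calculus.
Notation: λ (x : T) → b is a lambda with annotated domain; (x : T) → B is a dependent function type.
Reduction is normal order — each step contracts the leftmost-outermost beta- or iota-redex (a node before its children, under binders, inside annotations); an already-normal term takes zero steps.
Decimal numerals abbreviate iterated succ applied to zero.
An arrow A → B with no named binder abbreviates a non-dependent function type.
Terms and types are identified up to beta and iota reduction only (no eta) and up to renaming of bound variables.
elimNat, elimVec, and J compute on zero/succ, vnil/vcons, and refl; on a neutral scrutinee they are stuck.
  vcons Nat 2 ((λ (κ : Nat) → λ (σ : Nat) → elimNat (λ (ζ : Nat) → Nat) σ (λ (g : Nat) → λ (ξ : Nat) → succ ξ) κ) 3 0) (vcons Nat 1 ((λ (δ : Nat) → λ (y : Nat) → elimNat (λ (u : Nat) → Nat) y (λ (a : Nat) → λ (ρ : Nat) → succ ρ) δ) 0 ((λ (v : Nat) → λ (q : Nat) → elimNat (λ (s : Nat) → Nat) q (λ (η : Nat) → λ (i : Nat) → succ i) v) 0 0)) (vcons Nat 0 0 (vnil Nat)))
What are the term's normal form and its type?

reduced normal form:
  vcons Nat 2 3 (vcons Nat 1 0 (vcons Nat 0 0 (vnil Nat)))
inferred type:
  Vec Nat 3
observation: contracting a beta-redex first, the term normalizes in 18 steps.
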